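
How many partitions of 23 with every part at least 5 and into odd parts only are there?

The partitions of 23 that satisfy the conditions:
23
13 + 5 + 5
11 + 7 + 5
9 + 9 + 5
9 + 7 + 7

5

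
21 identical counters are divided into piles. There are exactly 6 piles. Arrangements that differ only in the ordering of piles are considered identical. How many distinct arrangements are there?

110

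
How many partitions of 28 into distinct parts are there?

Counting exhaustively, 222 partitions satisfy the conditions.

222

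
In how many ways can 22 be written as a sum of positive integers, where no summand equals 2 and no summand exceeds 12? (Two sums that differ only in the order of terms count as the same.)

Direct enumeration gives 323 partitions.

323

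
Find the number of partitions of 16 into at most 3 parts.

There are too many to list fully; the first 12 (by largest part) are:
16
1 + 15
2 + 14
1 + 1 + 14
3 + 13
1 + 2 + 13
4 + 12
1 + 3 + 12
2 + 2 + 12
5 + 11
1 + 4 + 11
2 + 3 + 11
…and 18 more, for 30 total.

30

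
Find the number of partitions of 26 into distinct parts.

Counting exhaustively, 165 partitions satisfy the conditions.

165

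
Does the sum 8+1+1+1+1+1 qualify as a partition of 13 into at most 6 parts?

Yes

The parts sum to 13, and the condition 'there are at most 6 summands' holds.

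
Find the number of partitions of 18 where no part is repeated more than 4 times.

Systematic enumeration (by largest part, then next-largest, …) yields 262.

262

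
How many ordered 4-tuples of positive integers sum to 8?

Place 3 bars in the 7 internal gaps of a row of 8 dots: C(7,3) = 35.

35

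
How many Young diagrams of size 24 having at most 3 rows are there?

61

A partial list (first 12 by largest part):
24
23+1
22+2
22+1+1
21+3
21+2+1
20+4
20+3+1
20+2+2
19+5
19+4+1
19+3+2
…and 49 more, for 61 total.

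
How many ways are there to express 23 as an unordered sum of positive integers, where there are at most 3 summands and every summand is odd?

Enumerating:
23
21, 1, 1
19, 3, 1
17, 5, 1
17, 3, 3
15, 7, 1
15, 5, 3
13, 9, 1
13, 7, 3
13, 5, 5
11, 11, 1
11, 9, 3
11, 7, 5
9, 9, 5
9, 7, 7

15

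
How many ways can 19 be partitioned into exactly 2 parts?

9

Enumerating:
18+1
17+2
16+3
15+4
14+5
13+6
12+7
11+8
10+9
That's 9 in total.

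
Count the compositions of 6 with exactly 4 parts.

Equivalently, choose which 3 of the 5 gaps become plus signs: C(5,3) = 10.

10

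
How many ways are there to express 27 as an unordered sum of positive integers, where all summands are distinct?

192

There are 192 such partitions.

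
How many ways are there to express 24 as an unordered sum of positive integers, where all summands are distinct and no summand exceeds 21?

A full systematic count gives 119.

119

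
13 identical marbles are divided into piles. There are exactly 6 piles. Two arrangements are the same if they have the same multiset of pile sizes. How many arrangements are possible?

14

The partitions of 13 that satisfy the conditions:
8+1+1+1+1+1
7+2+1+1+1+1
6+3+1+1+1+1
6+2+2+1+1+1
5+4+1+1+1+1
5+3+2+1+1+1
5+2+2+2+1+1
4+4+2+1+1+1
4+3+3+1+1+1
4+3+2+2+1+1
4+2+2+2+2+1
3+3+3+2+1+1
3+3+2+2+2+1
3+2+2+2+2+2
Counting gives 14.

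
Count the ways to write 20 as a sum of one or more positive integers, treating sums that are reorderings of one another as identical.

627

Counting exhaustively, 627 partitions satisfy the conditions.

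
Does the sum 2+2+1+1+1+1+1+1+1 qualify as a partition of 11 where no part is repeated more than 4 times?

The parts sum to 11, and the condition 'no summand is used more than 4 times' is violated.

No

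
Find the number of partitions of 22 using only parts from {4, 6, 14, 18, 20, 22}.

5

Enumerating:
22
18, 4
14, 4, 4
6, 6, 6, 4
6, 4, 4, 4, 4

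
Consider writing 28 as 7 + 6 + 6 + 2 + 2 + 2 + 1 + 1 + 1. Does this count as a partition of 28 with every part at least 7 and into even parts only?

The parts sum to 28, and the condition 'every summand is at least 7' is violated.

No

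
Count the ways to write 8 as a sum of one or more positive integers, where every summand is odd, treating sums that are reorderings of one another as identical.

6

Listing the qualifying partitions of 8:
1+7
3+5
1+1+1+5
1+1+3+3
1+1+1+1+1+3
1+1+1+1+1+1+1+1
Counting gives 6.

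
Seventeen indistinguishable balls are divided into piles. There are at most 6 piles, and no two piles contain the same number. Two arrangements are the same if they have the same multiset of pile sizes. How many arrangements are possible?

There are too many to list fully; the first 12 (by largest part) are:
17
1,16
2,15
3,14
1,2,14
4,13
1,3,13
5,12
1,4,12
2,3,12
6,11
1,5,11
…and 26 more, for 38 total.

38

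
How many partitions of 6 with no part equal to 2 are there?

6

Listing the qualifying partitions of 6:
6
5+1
4+1+1
3+3
3+1+1+1
1+1+1+1+1+1
That's 6 in total.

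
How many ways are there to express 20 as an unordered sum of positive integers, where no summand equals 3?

A full systematic count gives 330.

330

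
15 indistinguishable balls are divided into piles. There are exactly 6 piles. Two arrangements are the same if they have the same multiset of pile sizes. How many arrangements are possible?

26

There are too many to list fully; the first 12 (by largest part) are:
1, 1, 1, 1, 1, 10
1, 1, 1, 1, 2, 9
1, 1, 1, 1, 3, 8
1, 1, 1, 2, 2, 8
1, 1, 1, 1, 4, 7
1, 1, 1, 2, 3, 7
1, 1, 2, 2, 2, 7
1, 1, 1, 1, 5, 6
1, 1, 1, 2, 4, 6
1, 1, 1, 3, 3, 6
1, 1, 2, 2, 3, 6
1, 2, 2, 2, 2, 6
…and 14 more, for 26 total.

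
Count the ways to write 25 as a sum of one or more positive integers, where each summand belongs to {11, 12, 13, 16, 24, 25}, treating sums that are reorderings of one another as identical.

2

Listing the qualifying partitions of 25:
25
13 + 12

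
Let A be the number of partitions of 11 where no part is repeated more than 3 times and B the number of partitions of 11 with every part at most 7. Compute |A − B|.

11

Partitions of 11 where no part is repeated more than 3 times: 38.
Partitions of 11 with every part at most 7: 49.
|38 − 49| = 11.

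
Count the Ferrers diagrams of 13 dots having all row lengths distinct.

18

The partitions of 13 that satisfy the conditions:
13
12 + 1
11 + 2
10 + 3
10 + 2 + 1
9 + 4
9 + 3 + 1
8 + 5
8 + 4 + 1
8 + 3 + 2
7 + 6
7 + 5 + 1
7 + 4 + 2
7 + 3 + 2 + 1
6 + 5 + 2
6 + 4 + 3
6 + 4 + 2 + 1
5 + 4 + 3 + 1
Counting gives 18.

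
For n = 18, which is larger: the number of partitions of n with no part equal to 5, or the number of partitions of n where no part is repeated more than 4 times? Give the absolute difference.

22

Partitions of 18 with no part equal to 5: 284.
Partitions of 18 where no part is repeated more than 4 times: 262.
|284 − 262| = 22.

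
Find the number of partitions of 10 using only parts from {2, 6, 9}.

2

Listing the qualifying partitions of 10:
6, 2, 2
2, 2, 2, 2, 2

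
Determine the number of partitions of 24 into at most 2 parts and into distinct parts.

The partitions of 24 that satisfy the conditions:
24
23 + 1
22 + 2
21 + 3
20 + 4
19 + 5
18 + 6
17 + 7
16 + 8
15 + 9
14 + 10
13 + 11

12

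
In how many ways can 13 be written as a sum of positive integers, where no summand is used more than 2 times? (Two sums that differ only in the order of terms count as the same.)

44

A partial list (first 12 by largest part):
13
12+1
11+2
11+1+1
10+3
10+2+1
9+4
9+3+1
9+2+2
9+2+1+1
8+5
8+4+1
…and 32 more, for 44 total.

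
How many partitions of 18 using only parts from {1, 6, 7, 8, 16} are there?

12

The partitions of 18 that satisfy the conditions:
16 + 1 + 1
8 + 8 + 1 + 1
8 + 7 + 1 + 1 + 1
8 + 6 + 1 + 1 + 1 + 1
8 + 1 + 1 + 1 + 1 + 1 + 1 + 1 + 1 + 1 + 1
7 + 7 + 1 + 1 + 1 + 1
7 + 6 + 1 + 1 + 1 + 1 + 1
7 + 1 + 1 + 1 + 1 + 1 + 1 + 1 + 1 + 1 + 1 + 1
6 + 6 + 6
6 + 6 + 1 + 1 + 1 + 1 + 1 + 1
6 + 1 + 1 + 1 + 1 + 1 + 1 + 1 + 1 + 1 + 1 + 1 + 1
1 + 1 + 1 + 1 + 1 + 1 + 1 + 1 + 1 + 1 + 1 + 1 + 1 + 1 + 1 + 1 + 1 + 1
That's 12 in total.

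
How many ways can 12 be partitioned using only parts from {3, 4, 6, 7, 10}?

Enumerating:
6,6
3,3,6
4,4,4
3,3,3,3

4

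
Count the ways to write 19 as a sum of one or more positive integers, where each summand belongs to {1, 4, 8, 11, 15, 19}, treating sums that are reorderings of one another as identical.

They are:
19
15, 4
15, 1, 1, 1, 1
11, 8
11, 4, 4
11, 4, 1, 1, 1, 1
11, 1, 1, 1, 1, 1, 1, 1, 1
8, 8, 1, 1, 1
8, 4, 4, 1, 1, 1
8, 4, 1, 1, 1, 1, 1, 1, 1
8, 1, 1, 1, 1, 1, 1, 1, 1, 1, 1, 1
4, 4, 4, 4, 1, 1, 1
4, 4, 4, 1, 1, 1, 1, 1, 1, 1
4, 4, 1, 1, 1, 1, 1, 1, 1, 1, 1, 1, 1
4, 1, 1, 1, 1, 1, 1, 1, 1, 1, 1, 1, 1, 1, 1, 1
1, 1, 1, 1, 1, 1, 1, 1, 1, 1, 1, 1, 1, 1, 1, 1, 1, 1, 1

16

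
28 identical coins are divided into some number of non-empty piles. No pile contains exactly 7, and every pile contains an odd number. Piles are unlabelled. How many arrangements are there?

146

Enumerating by decreasing first part gives 146 partitions in all.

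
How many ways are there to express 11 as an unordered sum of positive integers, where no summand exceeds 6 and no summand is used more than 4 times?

A partial list (first 12 by largest part):
6,5
6,4,1
6,3,2
6,3,1,1
6,2,2,1
6,2,1,1,1
5,5,1
5,4,2
5,4,1,1
5,3,3
5,3,2,1
5,3,1,1,1
…and 20 more, for 32 total.

32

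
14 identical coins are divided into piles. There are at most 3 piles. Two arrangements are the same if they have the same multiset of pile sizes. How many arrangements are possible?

24

The partitions of 14 that satisfy the conditions:
14
13 + 1
12 + 2
12 + 1 + 1
11 + 3
11 + 2 + 1
10 + 4
10 + 3 + 1
10 + 2 + 2
9 + 5
9 + 4 + 1
9 + 3 + 2
8 + 6
8 + 5 + 1
8 + 4 + 2
8 + 3 + 3
7 + 7
7 + 6 + 1
7 + 5 + 2
7 + 4 + 3
6 + 6 + 2
6 + 5 + 3
6 + 4 + 4
5 + 5 + 4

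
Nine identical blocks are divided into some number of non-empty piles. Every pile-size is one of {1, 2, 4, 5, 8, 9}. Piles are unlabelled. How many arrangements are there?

15

Listing the qualifying partitions of 9:
9
8 + 1
5 + 4
5 + 2 + 2
5 + 2 + 1 + 1
5 + 1 + 1 + 1 + 1
4 + 4 + 1
4 + 2 + 2 + 1
4 + 2 + 1 + 1 + 1
4 + 1 + 1 + 1 + 1 + 1
2 + 2 + 2 + 2 + 1
2 + 2 + 2 + 1 + 1 + 1
2 + 2 + 1 + 1 + 1 + 1 + 1
2 + 1 + 1 + 1 + 1 + 1 + 1 + 1
1 + 1 + 1 + 1 + 1 + 1 + 1 + 1 + 1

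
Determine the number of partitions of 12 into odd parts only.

They are:
11 + 1
9 + 3
9 + 1 + 1 + 1
7 + 5
7 + 3 + 1 + 1
7 + 1 + 1 + 1 + 1 + 1
5 + 5 + 1 + 1
5 + 3 + 3 + 1
5 + 3 + 1 + 1 + 1 + 1
5 + 1 + 1 + 1 + 1 + 1 + 1 + 1
3 + 3 + 3 + 3
3 + 3 + 3 + 1 + 1 + 1
3 + 3 + 1 + 1 + 1 + 1 + 1 + 1
3 + 1 + 1 + 1 + 1 + 1 + 1 + 1 + 1 + 1
1 + 1 + 1 + 1 + 1 + 1 + 1 + 1 + 1 + 1 + 1 + 1
That's 15 in total.

15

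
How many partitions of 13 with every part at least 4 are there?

5

Enumerating:
13
9 + 4
8 + 5
7 + 6
5 + 4 + 4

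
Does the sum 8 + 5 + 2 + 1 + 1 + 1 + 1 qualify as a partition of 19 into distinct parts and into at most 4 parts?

No

The parts sum to 19, and the condition 'all summands are distinct' is violated.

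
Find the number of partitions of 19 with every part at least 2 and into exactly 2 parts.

8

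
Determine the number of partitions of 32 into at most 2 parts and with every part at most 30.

Enumerating:
2, 30
3, 29
4, 28
5, 27
6, 26
7, 25
8, 24
9, 23
10, 22
11, 21
12, 20
13, 19
14, 18
15, 17
16, 16
Counting gives 15.

15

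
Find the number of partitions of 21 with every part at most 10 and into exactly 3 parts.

12

Enumerating:
10 + 10 + 1
10 + 9 + 2
10 + 8 + 3
10 + 7 + 4
10 + 6 + 5
9 + 9 + 3
9 + 8 + 4
9 + 7 + 5
9 + 6 + 6
8 + 8 + 5
8 + 7 + 6
7 + 7 + 7
That's 12 in total.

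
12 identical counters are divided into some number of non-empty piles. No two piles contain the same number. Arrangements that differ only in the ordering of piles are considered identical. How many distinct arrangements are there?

They are:
12
11,1
10,2
9,3
9,2,1
8,4
8,3,1
7,5
7,4,1
7,3,2
6,5,1
6,4,2
6,3,2,1
5,4,3
5,4,2,1
Counting gives 15.

15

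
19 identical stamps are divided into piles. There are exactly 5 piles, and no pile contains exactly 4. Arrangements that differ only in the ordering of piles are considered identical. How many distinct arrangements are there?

A partial list (first 12 by largest part):
15+1+1+1+1
14+2+1+1+1
13+3+1+1+1
13+2+2+1+1
12+3+2+1+1
12+2+2+2+1
11+5+1+1+1
11+3+3+1+1
11+3+2+2+1
11+2+2+2+2
10+6+1+1+1
10+5+2+1+1
…and 31 more, for 43 total.

43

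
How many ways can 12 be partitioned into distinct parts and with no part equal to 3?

10

Listing the qualifying partitions of 12:
12
11, 1
10, 2
9, 2, 1
8, 4
7, 5
7, 4, 1
6, 5, 1
6, 4, 2
5, 4, 2, 1
Counting gives 10.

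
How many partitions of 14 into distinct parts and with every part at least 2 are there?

12

The partitions of 14 that satisfy the conditions:
14
2,12
3,11
4,10
5,9
2,3,9
6,8
2,4,8
2,5,7
3,4,7
3,5,6
2,3,4,5
That's 12 in total.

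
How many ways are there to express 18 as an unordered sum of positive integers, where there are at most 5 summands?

Enumerating by decreasing first part gives 141 partitions in all.

141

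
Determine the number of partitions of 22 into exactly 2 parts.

They are:
21,1
20,2
19,3
18,4
17,5
16,6
15,7
14,8
13,9
12,10
11,11
That's 11 in total.

11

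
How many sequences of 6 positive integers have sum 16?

By stars and bars with positive parts, the count is C(15,5) = 3003.

3003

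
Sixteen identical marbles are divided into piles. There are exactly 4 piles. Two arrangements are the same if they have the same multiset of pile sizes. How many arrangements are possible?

34

There are too many to list fully; the first 12 (by largest part) are:
13,1,1,1
12,2,1,1
11,3,1,1
11,2,2,1
10,4,1,1
10,3,2,1
10,2,2,2
9,5,1,1
9,4,2,1
9,3,3,1
9,3,2,2
8,6,1,1
…and 22 more, for 34 total.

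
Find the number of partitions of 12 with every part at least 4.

5

The partitions of 12 that satisfy the conditions:
12
8, 4
7, 5
6, 6
4, 4, 4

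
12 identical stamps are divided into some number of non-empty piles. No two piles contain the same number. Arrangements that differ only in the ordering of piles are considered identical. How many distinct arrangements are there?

Listing the qualifying partitions of 12:
12
11 + 1
10 + 2
9 + 3
9 + 2 + 1
8 + 4
8 + 3 + 1
7 + 5
7 + 4 + 1
7 + 3 + 2
6 + 5 + 1
6 + 4 + 2
6 + 3 + 2 + 1
5 + 4 + 3
5 + 4 + 2 + 1

15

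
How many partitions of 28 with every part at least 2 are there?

There are 708 such partitions.

708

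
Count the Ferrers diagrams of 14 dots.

135

Systematic enumeration (by largest part, then next-largest, …) yields 135.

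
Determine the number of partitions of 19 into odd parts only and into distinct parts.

6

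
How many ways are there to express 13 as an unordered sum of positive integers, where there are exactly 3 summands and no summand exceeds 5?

Enumerating:
5 + 5 + 3
5 + 4 + 4
Counting gives 2.

2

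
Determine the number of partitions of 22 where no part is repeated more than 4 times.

Systematic enumeration (by largest part, then next-largest, …) yields 628.

628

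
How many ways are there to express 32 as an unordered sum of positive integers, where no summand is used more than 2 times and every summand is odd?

Counting exhaustively, 74 partitions satisfy the conditions.

74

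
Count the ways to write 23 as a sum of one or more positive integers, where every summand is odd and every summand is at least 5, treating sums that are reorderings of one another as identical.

5

The partitions of 23 that satisfy the conditions:
23
13,5,5
11,7,5
9,9,5
9,7,7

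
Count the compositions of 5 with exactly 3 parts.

6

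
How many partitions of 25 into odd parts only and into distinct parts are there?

12

Listing the qualifying partitions of 25:
25
1, 3, 21
1, 5, 19
1, 7, 17
3, 5, 17
1, 9, 15
3, 7, 15
1, 11, 13
3, 9, 13
5, 7, 13
5, 9, 11
1, 3, 5, 7, 9
That's 12 in total.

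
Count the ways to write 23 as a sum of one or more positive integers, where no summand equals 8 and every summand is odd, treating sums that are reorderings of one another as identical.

A full systematic count gives 104.

104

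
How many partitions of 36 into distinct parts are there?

Direct enumeration gives 668 partitions.

668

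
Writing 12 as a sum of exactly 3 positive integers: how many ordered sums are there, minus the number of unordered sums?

Ordered (compositions into 3 parts): C(11,2) = 55.
Unordered (partitions into 3 parts): 12.
Difference: 55 − 12 = 43.

43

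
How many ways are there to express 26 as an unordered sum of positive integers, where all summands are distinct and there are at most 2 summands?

13

They are:
26
25, 1
24, 2
23, 3
22, 4
21, 5
20, 6
19, 7
18, 8
17, 9
16, 10
15, 11
14, 12
That's 13 in total.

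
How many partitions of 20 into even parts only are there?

A partial list (first 12 by largest part):
20
18+2
16+4
16+2+2
14+6
14+4+2
14+2+2+2
12+8
12+6+2
12+4+4
12+4+2+2
12+2+2+2+2
…and 30 more, for 42 total.

42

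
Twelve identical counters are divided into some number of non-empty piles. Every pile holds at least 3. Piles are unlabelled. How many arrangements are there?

9

The partitions of 12 that satisfy the conditions:
12
9 + 3
8 + 4
7 + 5
6 + 6
6 + 3 + 3
5 + 4 + 3
4 + 4 + 4
3 + 3 + 3 + 3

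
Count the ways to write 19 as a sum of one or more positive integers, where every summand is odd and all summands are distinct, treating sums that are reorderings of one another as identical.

They are:
19
15 + 3 + 1
13 + 5 + 1
11 + 7 + 1
11 + 5 + 3
9 + 7 + 3
Counting gives 6.

6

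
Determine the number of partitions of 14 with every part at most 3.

24

Enumerating:
3,3,3,3,2
3,3,3,3,1,1
3,3,3,2,2,1
3,3,3,2,1,1,1
3,3,3,1,1,1,1,1
3,3,2,2,2,2
3,3,2,2,2,1,1
3,3,2,2,1,1,1,1
3,3,2,1,1,1,1,1,1
3,3,1,1,1,1,1,1,1,1
3,2,2,2,2,2,1
3,2,2,2,2,1,1,1
3,2,2,2,1,1,1,1,1
3,2,2,1,1,1,1,1,1,1
3,2,1,1,1,1,1,1,1,1,1
3,1,1,1,1,1,1,1,1,1,1,1
2,2,2,2,2,2,2
2,2,2,2,2,2,1,1
2,2,2,2,2,1,1,1,1
2,2,2,2,1,1,1,1,1,1
2,2,2,1,1,1,1,1,1,1,1
2,2,1,1,1,1,1,1,1,1,1,1
2,1,1,1,1,1,1,1,1,1,1,1,1
1,1,1,1,1,1,1,1,1,1,1,1,1,1
That's 24 in total.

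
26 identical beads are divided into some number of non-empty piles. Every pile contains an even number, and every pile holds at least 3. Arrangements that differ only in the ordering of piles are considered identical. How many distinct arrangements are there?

24

Listing the qualifying partitions of 26:
26
22, 4
20, 6
18, 8
18, 4, 4
16, 10
16, 6, 4
14, 12
14, 8, 4
14, 6, 6
14, 4, 4, 4
12, 10, 4
12, 8, 6
12, 6, 4, 4
10, 10, 6
10, 8, 8
10, 8, 4, 4
10, 6, 6, 4
10, 4, 4, 4, 4
8, 8, 6, 4
8, 6, 6, 6
8, 6, 4, 4, 4
6, 6, 6, 4, 4
6, 4, 4, 4, 4, 4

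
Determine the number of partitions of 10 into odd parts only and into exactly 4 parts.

Enumerating:
1 + 1 + 1 + 7
1 + 1 + 3 + 5
1 + 3 + 3 + 3

3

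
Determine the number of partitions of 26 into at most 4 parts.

206

Systematic enumeration (by largest part, then next-largest, …) yields 206.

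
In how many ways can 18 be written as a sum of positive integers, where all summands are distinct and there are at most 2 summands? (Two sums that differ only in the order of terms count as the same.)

They are:
18
1,17
2,16
3,15
4,14
5,13
6,12
7,11
8,10

9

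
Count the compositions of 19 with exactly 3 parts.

153

A composition of 19 into 3 positive parts is chosen by placing 2 dividers among the 18 gaps between 19 units: C(18,2) = 153.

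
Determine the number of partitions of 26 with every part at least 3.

There are 158 such partitions.

158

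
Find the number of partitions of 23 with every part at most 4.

150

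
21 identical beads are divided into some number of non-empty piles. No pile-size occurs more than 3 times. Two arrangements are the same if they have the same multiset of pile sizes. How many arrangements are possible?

395

A full systematic count gives 395.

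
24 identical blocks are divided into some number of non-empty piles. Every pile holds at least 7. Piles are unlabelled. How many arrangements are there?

10

Listing the qualifying partitions of 24:
24
17,7
16,8
15,9
14,10
13,11
12,12
10,7,7
9,8,7
8,8,8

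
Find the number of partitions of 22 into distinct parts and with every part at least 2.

48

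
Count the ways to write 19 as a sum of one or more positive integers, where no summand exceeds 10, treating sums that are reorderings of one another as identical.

423

Systematic enumeration (by largest part, then next-largest, …) yields 423.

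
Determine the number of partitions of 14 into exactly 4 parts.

They are:
1,1,1,11
1,1,2,10
1,1,3,9
1,2,2,9
1,1,4,8
1,2,3,8
2,2,2,8
1,1,5,7
1,2,4,7
1,3,3,7
2,2,3,7
1,1,6,6
1,2,5,6
1,3,4,6
2,2,4,6
2,3,3,6
1,3,5,5
2,2,5,5
1,4,4,5
2,3,4,5
3,3,3,5
2,4,4,4
3,3,4,4

23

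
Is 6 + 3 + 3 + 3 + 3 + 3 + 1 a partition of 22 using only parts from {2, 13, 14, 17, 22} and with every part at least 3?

The parts sum to 22, and the condition 'each summand belongs to {2, 13, 14, 17, 22}' is violated.

No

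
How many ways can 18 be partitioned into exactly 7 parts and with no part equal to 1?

5

They are:
6+2+2+2+2+2+2
5+3+2+2+2+2+2
4+4+2+2+2+2+2
4+3+3+2+2+2+2
3+3+3+3+2+2+2
Counting gives 5.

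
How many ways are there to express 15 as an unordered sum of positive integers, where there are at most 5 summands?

84

Enumerating by decreasing first part gives 84 partitions in all.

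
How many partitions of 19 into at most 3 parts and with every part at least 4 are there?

15

The partitions of 19 that satisfy the conditions:
19
15+4
14+5
13+6
12+7
11+8
11+4+4
10+9
10+5+4
9+6+4
9+5+5
8+7+4
8+6+5
7+7+5
7+6+6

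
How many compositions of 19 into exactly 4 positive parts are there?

By stars and bars with positive parts, the count is C(18,3) = 816.

816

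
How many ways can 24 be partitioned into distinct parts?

Systematic enumeration (by largest part, then next-largest, …) yields 122.

122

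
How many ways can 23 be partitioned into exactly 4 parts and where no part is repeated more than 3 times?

94

Systematic enumeration (by largest part, then next-largest, …) yields 94.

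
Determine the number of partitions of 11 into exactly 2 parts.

5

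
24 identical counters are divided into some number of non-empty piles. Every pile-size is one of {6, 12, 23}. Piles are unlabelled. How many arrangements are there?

3

Enumerating:
12,12
12,6,6
6,6,6,6
Counting gives 3.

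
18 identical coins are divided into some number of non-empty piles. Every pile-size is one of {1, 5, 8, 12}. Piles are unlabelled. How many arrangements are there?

10

The partitions of 18 that satisfy the conditions:
12+5+1
12+1+1+1+1+1+1
8+8+1+1
8+5+5
8+5+1+1+1+1+1
8+1+1+1+1+1+1+1+1+1+1
5+5+5+1+1+1
5+5+1+1+1+1+1+1+1+1
5+1+1+1+1+1+1+1+1+1+1+1+1+1
1+1+1+1+1+1+1+1+1+1+1+1+1+1+1+1+1+1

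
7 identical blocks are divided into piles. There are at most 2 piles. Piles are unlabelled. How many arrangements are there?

4

They are:
7
6 + 1
5 + 2
4 + 3
Counting gives 4.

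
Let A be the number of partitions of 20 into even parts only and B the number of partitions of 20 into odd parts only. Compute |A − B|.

Partitions of 20 into even parts only: 42.
Partitions of 20 into odd parts only: 64.
|42 − 64| = 22.

22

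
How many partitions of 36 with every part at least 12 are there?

They are:
36
24,12
23,13
22,14
21,15
20,16
19,17
18,18
12,12,12
Counting gives 9.

9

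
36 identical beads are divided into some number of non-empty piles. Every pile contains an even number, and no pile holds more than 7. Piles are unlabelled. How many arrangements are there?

37

There are too many to list fully; the first 12 (by largest part) are:
6, 6, 6, 6, 6, 6
6, 6, 6, 6, 6, 4, 2
6, 6, 6, 6, 6, 2, 2, 2
6, 6, 6, 6, 4, 4, 4
6, 6, 6, 6, 4, 4, 2, 2
6, 6, 6, 6, 4, 2, 2, 2, 2
6, 6, 6, 6, 2, 2, 2, 2, 2, 2
6, 6, 6, 4, 4, 4, 4, 2
6, 6, 6, 4, 4, 4, 2, 2, 2
6, 6, 6, 4, 4, 2, 2, 2, 2, 2
6, 6, 6, 4, 2, 2, 2, 2, 2, 2, 2
6, 6, 6, 2, 2, 2, 2, 2, 2, 2, 2, 2
…and 25 more, for 37 total.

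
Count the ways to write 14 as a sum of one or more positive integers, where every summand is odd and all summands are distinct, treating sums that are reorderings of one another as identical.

Listing the qualifying partitions of 14:
13 + 1
11 + 3
9 + 5
Counting gives 3.

3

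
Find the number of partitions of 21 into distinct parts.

76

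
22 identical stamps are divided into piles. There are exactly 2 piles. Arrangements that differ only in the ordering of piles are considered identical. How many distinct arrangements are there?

Listing the qualifying partitions of 22:
1 + 21
2 + 20
3 + 19
4 + 18
5 + 17
6 + 16
7 + 15
8 + 14
9 + 13
10 + 12
11 + 11

11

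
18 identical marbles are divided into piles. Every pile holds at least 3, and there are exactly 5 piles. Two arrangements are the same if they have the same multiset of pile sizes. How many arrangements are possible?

3

They are:
6 + 3 + 3 + 3 + 3
5 + 4 + 3 + 3 + 3
4 + 4 + 4 + 3 + 3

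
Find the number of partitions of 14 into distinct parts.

Listing the qualifying partitions of 14:
14
13,1
12,2
11,3
11,2,1
10,4
10,3,1
9,5
9,4,1
9,3,2
8,6
8,5,1
8,4,2
8,3,2,1
7,6,1
7,5,2
7,4,3
7,4,2,1
6,5,3
6,5,2,1
6,4,3,1
5,4,3,2
That's 22 in total.

22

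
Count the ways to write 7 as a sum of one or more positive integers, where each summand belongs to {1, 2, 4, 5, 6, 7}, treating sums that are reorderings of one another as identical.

The partitions of 7 that satisfy the conditions:
7
6+1
5+2
5+1+1
4+2+1
4+1+1+1
2+2+2+1
2+2+1+1+1
2+1+1+1+1+1
1+1+1+1+1+1+1

10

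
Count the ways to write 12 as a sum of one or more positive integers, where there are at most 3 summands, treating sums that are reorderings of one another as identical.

Listing the qualifying partitions of 12:
12
11, 1
10, 2
10, 1, 1
9, 3
9, 2, 1
8, 4
8, 3, 1
8, 2, 2
7, 5
7, 4, 1
7, 3, 2
6, 6
6, 5, 1
6, 4, 2
6, 3, 3
5, 5, 2
5, 4, 3
4, 4, 4
That's 19 in total.

19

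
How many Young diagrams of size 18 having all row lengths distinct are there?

A partial list (first 12 by largest part):
18
17, 1
16, 2
15, 3
15, 2, 1
14, 4
14, 3, 1
13, 5
13, 4, 1
13, 3, 2
12, 6
12, 5, 1
…and 34 more, for 46 total.

46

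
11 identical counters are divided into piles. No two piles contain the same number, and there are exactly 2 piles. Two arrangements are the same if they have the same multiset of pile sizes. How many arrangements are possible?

The partitions of 11 that satisfy the conditions:
1+10
2+9
3+8
4+7
5+6
That's 5 in total.

5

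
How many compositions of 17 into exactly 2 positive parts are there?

By stars and bars with positive parts, the count is C(16,1) = 16.

16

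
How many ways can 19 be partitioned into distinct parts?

A partial list (first 12 by largest part):
19
18,1
17,2
16,3
16,2,1
15,4
15,3,1
14,5
14,4,1
14,3,2
13,6
13,5,1
…and 42 more, for 54 total.

54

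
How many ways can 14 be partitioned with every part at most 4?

47

A partial list (first 12 by largest part):
4, 4, 4, 2
4, 4, 4, 1, 1
4, 4, 3, 3
4, 4, 3, 2, 1
4, 4, 3, 1, 1, 1
4, 4, 2, 2, 2
4, 4, 2, 2, 1, 1
4, 4, 2, 1, 1, 1, 1
4, 4, 1, 1, 1, 1, 1, 1
4, 3, 3, 3, 1
4, 3, 3, 2, 2
4, 3, 3, 2, 1, 1
…and 35 more, for 47 total.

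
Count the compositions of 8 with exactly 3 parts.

Equivalently, choose which 2 of the 7 gaps become plus signs: C(7,2) = 21.

21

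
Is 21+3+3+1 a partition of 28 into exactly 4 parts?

The parts sum to 28, and the condition 'there are exactly 4 summands' holds.

Yes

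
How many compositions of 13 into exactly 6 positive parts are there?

792

By stars and bars with positive parts, the count is C(12,5) = 792.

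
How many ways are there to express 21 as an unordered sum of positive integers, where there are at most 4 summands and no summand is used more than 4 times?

120

A full systematic count gives 120.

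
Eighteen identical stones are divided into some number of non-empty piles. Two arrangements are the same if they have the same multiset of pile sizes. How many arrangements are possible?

385

Enumerating by decreasing first part gives 385 partitions in all.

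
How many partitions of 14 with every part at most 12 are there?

Enumerating by decreasing first part gives 133 partitions in all.

133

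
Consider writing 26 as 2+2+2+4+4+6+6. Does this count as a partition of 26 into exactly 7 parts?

Yes

The parts sum to 26, and the condition 'there are exactly 7 summands' holds.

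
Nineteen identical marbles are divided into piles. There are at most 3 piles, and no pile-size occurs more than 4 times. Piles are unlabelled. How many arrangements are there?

A partial list (first 12 by largest part):
19
18 + 1
17 + 2
17 + 1 + 1
16 + 3
16 + 2 + 1
15 + 4
15 + 3 + 1
15 + 2 + 2
14 + 5
14 + 4 + 1
14 + 3 + 2
…and 28 more, for 40 total.

40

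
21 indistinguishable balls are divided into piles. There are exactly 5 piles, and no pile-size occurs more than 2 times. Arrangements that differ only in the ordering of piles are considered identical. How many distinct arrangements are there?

A full systematic count gives 71.

71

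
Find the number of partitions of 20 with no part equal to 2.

242

There are 242 such partitions.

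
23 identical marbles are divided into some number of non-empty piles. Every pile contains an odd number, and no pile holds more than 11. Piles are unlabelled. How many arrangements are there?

Direct enumeration gives 80 partitions.

80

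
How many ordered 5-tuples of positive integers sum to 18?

Place 4 bars in the 17 internal gaps of a row of 18 dots: C(17,4) = 2380.

2380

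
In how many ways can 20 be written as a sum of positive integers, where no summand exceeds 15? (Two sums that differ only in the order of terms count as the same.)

615

There are 615 such partitions.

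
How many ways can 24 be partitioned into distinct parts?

122

A full systematic count gives 122.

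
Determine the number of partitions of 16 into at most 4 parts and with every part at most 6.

13

Enumerating:
4,6,6
1,3,6,6
2,2,6,6
5,5,6
1,4,5,6
2,3,5,6
2,4,4,6
3,3,4,6
1,5,5,5
2,4,5,5
3,3,5,5
3,4,4,5
4,4,4,4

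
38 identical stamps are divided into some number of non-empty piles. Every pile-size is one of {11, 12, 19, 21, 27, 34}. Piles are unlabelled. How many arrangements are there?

They are:
11,27
19,19
Counting gives 2.

2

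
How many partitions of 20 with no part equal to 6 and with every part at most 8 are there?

Enumerating by decreasing first part gives 318 partitions in all.

318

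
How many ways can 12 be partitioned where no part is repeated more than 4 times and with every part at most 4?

Enumerating:
4+4+4
1+3+4+4
2+2+4+4
1+1+2+4+4
1+1+1+1+4+4
2+3+3+4
1+1+3+3+4
1+2+2+3+4
1+1+1+2+3+4
2+2+2+2+4
1+1+2+2+2+4
1+1+1+1+2+2+4
3+3+3+3
1+2+3+3+3
1+1+1+3+3+3
2+2+2+3+3
1+1+2+2+3+3
1+1+1+1+2+3+3
1+2+2+2+2+3
1+1+1+2+2+2+3
1+1+1+1+2+2+2+2
Counting gives 21.

21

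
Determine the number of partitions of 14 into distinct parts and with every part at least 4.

4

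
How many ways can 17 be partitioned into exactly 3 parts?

Listing the qualifying partitions of 17:
1+1+15
1+2+14
1+3+13
2+2+13
1+4+12
2+3+12
1+5+11
2+4+11
3+3+11
1+6+10
2+5+10
3+4+10
1+7+9
2+6+9
3+5+9
4+4+9
1+8+8
2+7+8
3+6+8
4+5+8
3+7+7
4+6+7
5+5+7
5+6+6
Counting gives 24.

24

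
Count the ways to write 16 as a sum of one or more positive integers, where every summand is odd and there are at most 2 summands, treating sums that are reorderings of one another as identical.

Listing the qualifying partitions of 16:
1,15
3,13
5,11
7,9
That's 4 in total.

4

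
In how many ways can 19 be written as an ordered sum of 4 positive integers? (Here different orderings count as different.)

A composition of 19 into 4 positive parts is chosen by placing 3 dividers among the 18 gaps between 19 units: C(18,3) = 816.

816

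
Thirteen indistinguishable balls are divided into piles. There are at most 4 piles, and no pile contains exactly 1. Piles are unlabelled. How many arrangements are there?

20

Listing the qualifying partitions of 13:
13
11 + 2
10 + 3
9 + 4
9 + 2 + 2
8 + 5
8 + 3 + 2
7 + 6
7 + 4 + 2
7 + 3 + 3
7 + 2 + 2 + 2
6 + 5 + 2
6 + 4 + 3
6 + 3 + 2 + 2
5 + 5 + 3
5 + 4 + 4
5 + 4 + 2 + 2
5 + 3 + 3 + 2
4 + 4 + 3 + 2
4 + 3 + 3 + 3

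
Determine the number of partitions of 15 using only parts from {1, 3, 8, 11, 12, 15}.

14

Enumerating:
15
3, 12
1, 1, 1, 12
1, 3, 11
1, 1, 1, 1, 11
1, 3, 3, 8
1, 1, 1, 1, 3, 8
1, 1, 1, 1, 1, 1, 1, 8
3, 3, 3, 3, 3
1, 1, 1, 3, 3, 3, 3
1, 1, 1, 1, 1, 1, 3, 3, 3
1, 1, 1, 1, 1, 1, 1, 1, 1, 3, 3
1, 1, 1, 1, 1, 1, 1, 1, 1, 1, 1, 1, 3
1, 1, 1, 1, 1, 1, 1, 1, 1, 1, 1, 1, 1, 1, 1
Counting gives 14.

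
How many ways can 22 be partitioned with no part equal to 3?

Direct enumeration gives 512 partitions.

512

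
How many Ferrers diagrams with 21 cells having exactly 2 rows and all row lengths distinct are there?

10

They are:
20 + 1
19 + 2
18 + 3
17 + 4
16 + 5
15 + 6
14 + 7
13 + 8
12 + 9
11 + 10
Counting gives 10.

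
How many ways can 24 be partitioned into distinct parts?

122

Enumerating by decreasing first part gives 122 partitions in all.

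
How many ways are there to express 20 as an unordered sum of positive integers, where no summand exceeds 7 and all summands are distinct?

The partitions of 20 that satisfy the conditions:
7,6,5,2
7,6,4,3
7,6,4,2,1
7,5,4,3,1
6,5,4,3,2

5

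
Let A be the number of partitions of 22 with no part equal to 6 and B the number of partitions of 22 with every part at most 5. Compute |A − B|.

Partitions of 22 with no part equal to 6: 771.
Partitions of 22 with every part at most 5: 255.
|771 − 255| = 516.

516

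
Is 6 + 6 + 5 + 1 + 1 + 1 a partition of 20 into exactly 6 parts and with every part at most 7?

Yes

The parts sum to 20, and the condition 'there are exactly 6 summands' holds; the condition 'no summand exceeds 7' holds.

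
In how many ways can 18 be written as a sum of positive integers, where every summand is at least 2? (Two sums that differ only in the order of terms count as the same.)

88

Systematic enumeration (by largest part, then next-largest, …) yields 88.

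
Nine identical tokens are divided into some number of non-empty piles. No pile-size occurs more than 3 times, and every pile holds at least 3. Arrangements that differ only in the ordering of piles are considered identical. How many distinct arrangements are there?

4

The partitions of 9 that satisfy the conditions:
9
6, 3
5, 4
3, 3, 3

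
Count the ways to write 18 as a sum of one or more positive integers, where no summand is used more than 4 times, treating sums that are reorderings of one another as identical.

A full systematic count gives 262.

262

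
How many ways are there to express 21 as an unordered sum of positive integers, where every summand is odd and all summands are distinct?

The partitions of 21 that satisfy the conditions:
21
17+3+1
15+5+1
13+7+1
13+5+3
11+9+1
11+7+3
9+7+5
That's 8 in total.

8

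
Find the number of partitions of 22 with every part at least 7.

The partitions of 22 that satisfy the conditions:
22
7, 15
8, 14
9, 13
10, 12
11, 11
7, 7, 8

7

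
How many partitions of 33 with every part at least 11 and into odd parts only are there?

They are:
33
11,11,11

2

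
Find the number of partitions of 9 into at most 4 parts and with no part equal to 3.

11

The partitions of 9 that satisfy the conditions:
9
1, 8
2, 7
1, 1, 7
1, 2, 6
1, 1, 1, 6
4, 5
2, 2, 5
1, 1, 2, 5
1, 4, 4
1, 2, 2, 4
Counting gives 11.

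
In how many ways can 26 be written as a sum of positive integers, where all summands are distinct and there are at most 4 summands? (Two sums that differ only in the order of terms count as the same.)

A full systematic count gives 121.

121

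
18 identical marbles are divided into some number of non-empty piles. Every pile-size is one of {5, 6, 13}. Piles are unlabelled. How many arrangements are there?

2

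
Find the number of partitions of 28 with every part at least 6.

A partial list (first 12 by largest part):
28
22,6
21,7
20,8
19,9
18,10
17,11
16,12
16,6,6
15,13
15,7,6
14,14
…and 17 more, for 29 total.

29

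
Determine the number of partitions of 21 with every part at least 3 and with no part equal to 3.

27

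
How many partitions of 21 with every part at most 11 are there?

A full systematic count gives 695.

695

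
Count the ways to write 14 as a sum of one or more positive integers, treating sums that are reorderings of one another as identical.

Direct enumeration gives 135 partitions.

135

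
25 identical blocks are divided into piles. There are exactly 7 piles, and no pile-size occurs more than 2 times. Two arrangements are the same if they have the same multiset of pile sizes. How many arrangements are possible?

57

There are too many to list fully; the first 12 (by largest part) are:
13, 3, 3, 2, 2, 1, 1
12, 4, 3, 2, 2, 1, 1
11, 5, 3, 2, 2, 1, 1
11, 4, 4, 2, 2, 1, 1
11, 4, 3, 3, 2, 1, 1
10, 6, 3, 2, 2, 1, 1
10, 5, 4, 2, 2, 1, 1
10, 5, 3, 3, 2, 1, 1
10, 4, 4, 3, 2, 1, 1
10, 4, 3, 3, 2, 2, 1
9, 7, 3, 2, 2, 1, 1
9, 6, 4, 2, 2, 1, 1
…and 45 more, for 57 total.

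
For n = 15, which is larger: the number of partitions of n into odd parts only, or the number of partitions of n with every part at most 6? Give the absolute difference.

Partitions of 15 into odd parts only: 27.
Partitions of 15 with every part at most 6: 110.
|27 − 110| = 83.

83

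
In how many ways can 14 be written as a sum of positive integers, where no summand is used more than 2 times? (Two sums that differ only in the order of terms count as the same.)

57

There are too many to list fully; the first 12 (by largest part) are:
14
13, 1
12, 2
12, 1, 1
11, 3
11, 2, 1
10, 4
10, 3, 1
10, 2, 2
10, 2, 1, 1
9, 5
9, 4, 1
…and 45 more, for 57 total.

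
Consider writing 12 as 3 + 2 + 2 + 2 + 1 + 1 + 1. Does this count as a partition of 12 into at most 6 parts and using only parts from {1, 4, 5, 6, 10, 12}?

The parts sum to 12, and the condition 'there are at most 6 summands' is violated.

No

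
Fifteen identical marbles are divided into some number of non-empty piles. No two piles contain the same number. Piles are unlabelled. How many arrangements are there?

27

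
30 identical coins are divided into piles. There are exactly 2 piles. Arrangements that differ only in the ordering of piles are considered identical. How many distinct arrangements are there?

15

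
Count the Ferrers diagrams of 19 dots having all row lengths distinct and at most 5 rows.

54

There are too many to list fully; the first 12 (by largest part) are:
19
1, 18
2, 17
3, 16
1, 2, 16
4, 15
1, 3, 15
5, 14
1, 4, 14
2, 3, 14
6, 13
1, 5, 13
…and 42 more, for 54 total.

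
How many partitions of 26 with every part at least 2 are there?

478

There are 478 such partitions.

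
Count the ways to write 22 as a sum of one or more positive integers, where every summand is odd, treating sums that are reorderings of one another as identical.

89

Enumerating by decreasing first part gives 89 partitions in all.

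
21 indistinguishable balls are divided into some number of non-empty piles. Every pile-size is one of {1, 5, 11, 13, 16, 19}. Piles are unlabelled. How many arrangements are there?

13

Enumerating:
19 + 1 + 1
16 + 5
16 + 1 + 1 + 1 + 1 + 1
13 + 5 + 1 + 1 + 1
13 + 1 + 1 + 1 + 1 + 1 + 1 + 1 + 1
11 + 5 + 5
11 + 5 + 1 + 1 + 1 + 1 + 1
11 + 1 + 1 + 1 + 1 + 1 + 1 + 1 + 1 + 1 + 1
5 + 5 + 5 + 5 + 1
5 + 5 + 5 + 1 + 1 + 1 + 1 + 1 + 1
5 + 5 + 1 + 1 + 1 + 1 + 1 + 1 + 1 + 1 + 1 + 1 + 1
5 + 1 + 1 + 1 + 1 + 1 + 1 + 1 + 1 + 1 + 1 + 1 + 1 + 1 + 1 + 1 + 1
1 + 1 + 1 + 1 + 1 + 1 + 1 + 1 + 1 + 1 + 1 + 1 + 1 + 1 + 1 + 1 + 1 + 1 + 1 + 1 + 1
Counting gives 13.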